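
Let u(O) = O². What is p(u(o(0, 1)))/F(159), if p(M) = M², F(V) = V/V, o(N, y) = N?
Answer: 0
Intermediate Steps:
F(V) = 1
p(u(o(0, 1)))/F(159) = (0²)²/1 = 0²*1 = 0*1 = 0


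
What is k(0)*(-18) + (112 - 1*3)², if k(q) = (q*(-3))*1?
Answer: 11881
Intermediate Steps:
k(q) = -3*q (k(q) = -3*q*1 = -3*q)
k(0)*(-18) + (112 - 1*3)² = -3*0*(-18) + (112 - 1*3)² = 0*(-18) + (112 - 3)² = 0 + 109² = 0 + 11881 = 11881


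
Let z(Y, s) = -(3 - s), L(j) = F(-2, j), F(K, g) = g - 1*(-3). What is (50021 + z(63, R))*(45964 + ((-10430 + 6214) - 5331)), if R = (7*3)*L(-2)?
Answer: 1822270263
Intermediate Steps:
F(K, g) = 3 + g (F(K, g) = g + 3 = 3 + g)
L(j) = 3 + j
R = 21 (R = (7*3)*(3 - 2) = 21*1 = 21)
z(Y, s) = -3 + s
(50021 + z(63, R))*(45964 + ((-10430 + 6214) - 5331)) = (50021 + (-3 + 21))*(45964 + ((-10430 + 6214) - 5331)) = (50021 + 18)*(45964 + (-4216 - 5331)) = 50039*(45964 - 9547) = 50039*36417 = 1822270263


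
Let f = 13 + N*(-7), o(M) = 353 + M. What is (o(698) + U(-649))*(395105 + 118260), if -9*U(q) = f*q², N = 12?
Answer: 15357175366450/9 ≈ 1.7064e+12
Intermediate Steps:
f = -71 (f = 13 + 12*(-7) = 13 - 84 = -71)
U(q) = 71*q²/9 (U(q) = -(-71)*q²/9 = 71*q²/9)
(o(698) + U(-649))*(395105 + 118260) = ((353 + 698) + (71/9)*(-649)²)*(395105 + 118260) = (1051 + (71/9)*421201)*513365 = (1051 + 29905271/9)*513365 = (29914730/9)*513365 = 15357175366450/9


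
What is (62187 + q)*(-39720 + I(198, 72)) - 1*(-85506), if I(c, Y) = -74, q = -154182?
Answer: 3660934536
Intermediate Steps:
(62187 + q)*(-39720 + I(198, 72)) - 1*(-85506) = (62187 - 154182)*(-39720 - 74) - 1*(-85506) = -91995*(-39794) + 85506 = 3660849030 + 85506 = 3660934536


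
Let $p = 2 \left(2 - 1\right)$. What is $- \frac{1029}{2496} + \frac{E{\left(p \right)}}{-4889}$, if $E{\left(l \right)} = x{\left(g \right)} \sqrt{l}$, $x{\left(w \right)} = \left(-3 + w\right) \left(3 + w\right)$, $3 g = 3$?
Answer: $- \frac{343}{832} + \frac{8 \sqrt{2}}{4889} \approx -0.40995$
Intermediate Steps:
$g = 1$ ($g = \frac{1}{3} \cdot 3 = 1$)
$p = 2$ ($p = 2 \cdot 1 = 2$)
$E{\left(l \right)} = - 8 \sqrt{l}$ ($E{\left(l \right)} = \left(-9 + 1^{2}\right) \sqrt{l} = \left(-9 + 1\right) \sqrt{l} = - 8 \sqrt{l}$)
$- \frac{1029}{2496} + \frac{E{\left(p \right)}}{-4889} = - \frac{1029}{2496} + \frac{\left(-8\right) \sqrt{2}}{-4889} = \left(-1029\right) \frac{1}{2496} + - 8 \sqrt{2} \left(- \frac{1}{4889}\right) = - \frac{343}{832} + \frac{8 \sqrt{2}}{4889}$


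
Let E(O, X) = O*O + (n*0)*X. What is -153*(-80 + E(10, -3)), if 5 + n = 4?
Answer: -3060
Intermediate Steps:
n = -1 (n = -5 + 4 = -1)
E(O, X) = O² (E(O, X) = O*O + (-1*0)*X = O² + 0*X = O² + 0 = O²)
-153*(-80 + E(10, -3)) = -153*(-80 + 10²) = -153*(-80 + 100) = -153*20 = -3060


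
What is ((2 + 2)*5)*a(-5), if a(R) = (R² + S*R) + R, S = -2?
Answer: 600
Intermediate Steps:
a(R) = R² - R (a(R) = (R² - 2*R) + R = R² - R)
((2 + 2)*5)*a(-5) = ((2 + 2)*5)*(-5*(-1 - 5)) = (4*5)*(-5*(-6)) = 20*30 = 600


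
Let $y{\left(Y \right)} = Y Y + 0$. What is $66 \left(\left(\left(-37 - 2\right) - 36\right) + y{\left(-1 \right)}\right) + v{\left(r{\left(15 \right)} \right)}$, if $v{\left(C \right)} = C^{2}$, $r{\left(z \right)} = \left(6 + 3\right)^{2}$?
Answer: $1677$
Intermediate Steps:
$y{\left(Y \right)} = Y^{2}$ ($y{\left(Y \right)} = Y^{2} + 0 = Y^{2}$)
$r{\left(z \right)} = 81$ ($r{\left(z \right)} = 9^{2} = 81$)
$66 \left(\left(\left(-37 - 2\right) - 36\right) + y{\left(-1 \right)}\right) + v{\left(r{\left(15 \right)} \right)} = 66 \left(\left(\left(-37 - 2\right) - 36\right) + \left(-1\right)^{2}\right) + 81^{2} = 66 \left(\left(-39 - 36\right) + 1\right) + 6561 = 66 \left(-75 + 1\right) + 6561 = 66 \left(-74\right) + 6561 = -4884 + 6561 = 1677$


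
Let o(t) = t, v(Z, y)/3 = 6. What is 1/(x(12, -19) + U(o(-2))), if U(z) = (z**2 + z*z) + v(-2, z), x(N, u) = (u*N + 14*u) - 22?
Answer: -1/490 ≈ -0.0020408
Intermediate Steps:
v(Z, y) = 18 (v(Z, y) = 3*6 = 18)
x(N, u) = -22 + 14*u + N*u (x(N, u) = (N*u + 14*u) - 22 = (14*u + N*u) - 22 = -22 + 14*u + N*u)
U(z) = 18 + 2*z**2 (U(z) = (z**2 + z*z) + 18 = (z**2 + z**2) + 18 = 2*z**2 + 18 = 18 + 2*z**2)
1/(x(12, -19) + U(o(-2))) = 1/((-22 + 14*(-19) + 12*(-19)) + (18 + 2*(-2)**2)) = 1/((-22 - 266 - 228) + (18 + 2*4)) = 1/(-516 + (18 + 8)) = 1/(-516 + 26) = 1/(-490) = -1/490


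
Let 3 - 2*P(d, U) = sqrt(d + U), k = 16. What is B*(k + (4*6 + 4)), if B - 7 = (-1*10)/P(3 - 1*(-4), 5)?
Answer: 1188 + 1760*sqrt(3)/3 ≈ 2204.1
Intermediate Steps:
P(d, U) = 3/2 - sqrt(U + d)/2 (P(d, U) = 3/2 - sqrt(d + U)/2 = 3/2 - sqrt(U + d)/2)
B = 7 - 10/(3/2 - sqrt(3)) (B = 7 + (-1*10)/(3/2 - sqrt(5 + (3 - 1*(-4)))/2) = 7 - 10/(3/2 - sqrt(5 + (3 + 4))/2) = 7 - 10/(3/2 - sqrt(5 + 7)/2) = 7 - 10/(3/2 - sqrt(3)) ≈ 50.094)
B*(k + (4*6 + 4)) = (27 + 40*sqrt(3)/3)*(16 + (4*6 + 4)) = (27 + 40*sqrt(3)/3)*(16 + (24 + 4)) = (27 + 40*sqrt(3)/3)*(16 + 28) = (27 + 40*sqrt(3)/3)*44 = 1188 + 1760*sqrt(3)/3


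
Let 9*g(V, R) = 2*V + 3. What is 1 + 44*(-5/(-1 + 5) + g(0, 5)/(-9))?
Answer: -1502/27 ≈ -55.630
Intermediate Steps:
g(V, R) = ⅓ + 2*V/9 (g(V, R) = (2*V + 3)/9 = (3 + 2*V)/9 = ⅓ + 2*V/9)
1 + 44*(-5/(-1 + 5) + g(0, 5)/(-9)) = 1 + 44*(-5/(-1 + 5) + (⅓ + (2/9)*0)/(-9)) = 1 + 44*(-5/4 + (⅓ + 0)*(-⅑)) = 1 + 44*(-5*¼ + (⅓)*(-⅑)) = 1 + 44*(-5/4 - 1/27) = 1 + 44*(-139/108) = 1 - 1529/27 = -1502/27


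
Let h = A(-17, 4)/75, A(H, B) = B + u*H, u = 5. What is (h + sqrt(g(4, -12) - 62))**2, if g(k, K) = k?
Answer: (27 - 25*I*sqrt(58))**2/625 ≈ -56.834 - 16.45*I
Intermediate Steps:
A(H, B) = B + 5*H
h = -27/25 (h = (4 + 5*(-17))/75 = (4 - 85)*(1/75) = -81*1/75 = -27/25 ≈ -1.0800)
(h + sqrt(g(4, -12) - 62))**2 = (-27/25 + sqrt(4 - 62))**2 = (-27/25 + sqrt(-58))**2 = (-27/25 + I*sqrt(58))**2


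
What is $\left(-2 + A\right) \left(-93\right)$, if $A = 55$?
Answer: $-4929$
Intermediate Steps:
$\left(-2 + A\right) \left(-93\right) = \left(-2 + 55\right) \left(-93\right) = 53 \left(-93\right) = -4929$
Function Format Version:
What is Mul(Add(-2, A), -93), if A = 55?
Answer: -4929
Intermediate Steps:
Mul(Add(-2, A), -93) = Mul(Add(-2, 55), -93) = Mul(53, -93) = -4929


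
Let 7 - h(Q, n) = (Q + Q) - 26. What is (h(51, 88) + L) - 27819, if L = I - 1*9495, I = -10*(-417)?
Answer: -33213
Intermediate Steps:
h(Q, n) = 33 - 2*Q (h(Q, n) = 7 - ((Q + Q) - 26) = 7 - (2*Q - 26) = 7 - (-26 + 2*Q) = 7 + (26 - 2*Q) = 33 - 2*Q)
I = 4170
L = -5325 (L = 4170 - 1*9495 = 4170 - 9495 = -5325)
(h(51, 88) + L) - 27819 = ((33 - 2*51) - 5325) - 27819 = ((33 - 102) - 5325) - 27819 = (-69 - 5325) - 27819 = -5394 - 27819 = -33213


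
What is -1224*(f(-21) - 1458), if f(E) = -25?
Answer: 1815192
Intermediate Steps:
-1224*(f(-21) - 1458) = -1224*(-25 - 1458) = -1224*(-1483) = 1815192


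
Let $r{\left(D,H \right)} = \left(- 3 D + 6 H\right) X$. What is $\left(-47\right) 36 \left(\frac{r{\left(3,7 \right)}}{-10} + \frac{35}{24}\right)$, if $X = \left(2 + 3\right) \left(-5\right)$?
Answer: $- \frac{284115}{2} \approx -1.4206 \cdot 10^{5}$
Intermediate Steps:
$X = -25$ ($X = 5 \left(-5\right) = -25$)
$r{\left(D,H \right)} = - 150 H + 75 D$ ($r{\left(D,H \right)} = \left(- 3 D + 6 H\right) \left(-25\right) = - 150 H + 75 D$)
$\left(-47\right) 36 \left(\frac{r{\left(3,7 \right)}}{-10} + \frac{35}{24}\right) = \left(-47\right) 36 \left(\frac{\left(-150\right) 7 + 75 \cdot 3}{-10} + \frac{35}{24}\right) = - 1692 \left(\left(-1050 + 225\right) \left(- \frac{1}{10}\right) + 35 \cdot \frac{1}{24}\right) = - 1692 \left(\left(-825\right) \left(- \frac{1}{10}\right) + \frac{35}{24}\right) = - 1692 \left(\frac{165}{2} + \frac{35}{24}\right) = \left(-1692\right) \frac{2015}{24} = - \frac{284115}{2}$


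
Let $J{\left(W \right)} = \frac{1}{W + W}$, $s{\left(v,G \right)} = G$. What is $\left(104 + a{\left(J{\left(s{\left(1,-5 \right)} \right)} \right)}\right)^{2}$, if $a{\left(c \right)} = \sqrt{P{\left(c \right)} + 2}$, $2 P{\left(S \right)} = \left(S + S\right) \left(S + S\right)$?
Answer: $\frac{\left(1040 + \sqrt{202}\right)^{2}}{100} \approx 11114.0$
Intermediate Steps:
$P{\left(S \right)} = 2 S^{2}$ ($P{\left(S \right)} = \frac{\left(S + S\right) \left(S + S\right)}{2} = \frac{2 S 2 S}{2} = \frac{4 S^{2}}{2} = 2 S^{2}$)
$J{\left(W \right)} = \frac{1}{2 W}$
$a{\left(c \right)} = \sqrt{2 + 2 c^{2}}$ ($a{\left(c \right)} = \sqrt{2 c^{2} + 2} = \sqrt{2 + 2 c^{2}}$)
$\left(104 + a{\left(J{\left(s{\left(1,-5 \right)} \right)} \right)}\right)^{2} = \left(104 + \sqrt{2 + 2 \left(\frac{1}{2 \left(-5\right)}\right)^{2}}\right)^{2} = \left(104 + \sqrt{2 + 2 \left(\frac{1}{2} \left(- \frac{1}{5}\right)\right)^{2}}\right)^{2} = \left(104 + \sqrt{2 + 2 \left(- \frac{1}{10}\right)^{2}}\right)^{2} = \left(104 + \sqrt{2 + 2 \cdot \frac{1}{100}}\right)^{2} = \left(104 + \sqrt{2 + \frac{1}{50}}\right)^{2} = \left(104 + \sqrt{\frac{101}{50}}\right)^{2} = \left(104 + \frac{\sqrt{202}}{10}\right)^{2}$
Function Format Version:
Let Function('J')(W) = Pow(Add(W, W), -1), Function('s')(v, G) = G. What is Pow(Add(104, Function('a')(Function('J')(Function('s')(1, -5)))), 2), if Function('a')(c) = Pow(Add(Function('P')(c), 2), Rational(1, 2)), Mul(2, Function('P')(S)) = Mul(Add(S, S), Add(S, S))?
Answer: Mul(Rational(1, 100), Pow(Add(1040, Pow(202, Rational(1, 2))), 2)) ≈ 11114.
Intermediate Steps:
Function('P')(S) = Mul(2, Pow(S, 2)) (Function('P')(S) = Mul(Rational(1, 2), Mul(Add(S, S), Add(S, S))) = Mul(Rational(1, 2), Mul(Mul(2, S), Mul(2, S))) = Mul(Rational(1, 2), Mul(4, Pow(S, 2))) = Mul(2, Pow(S, 2)))
Function('J')(W) = Mul(Rational(1, 2), Pow(W, -1)) (Function('J')(W) = Pow(Mul(2, W), -1) = Mul(Rational(1, 2), Pow(W, -1)))
Function('a')(c) = Pow(Add(2, Mul(2, Pow(c, 2))), Rational(1, 2)) (Function('a')(c) = Pow(Add(Mul(2, Pow(c, 2)), 2), Rational(1, 2)) = Pow(Add(2, Mul(2, Pow(c, 2))), Rational(1, 2)))
Pow(Add(104, Function('a')(Function('J')(Function('s')(1, -5)))), 2) = Pow(Add(104, Pow(Add(2, Mul(2, Pow(Mul(Rational(1, 2), Pow(-5, -1)), 2))), Rational(1, 2))), 2) = Pow(Add(104, Pow(Add(2, Mul(2, Pow(Mul(Rational(1, 2), Rational(-1, 5)), 2))), Rational(1, 2))), 2) = Pow(Add(104, Pow(Add(2, Mul(2, Pow(Rational(-1, 10), 2))), Rational(1, 2))), 2) = Pow(Add(104, Pow(Add(2, Mul(2, Rational(1, 100))), Rational(1, 2))), 2) = Pow(Add(104, Pow(Add(2, Rational(1, 50)), Rational(1, 2))), 2) = Pow(Add(104, Pow(Rational(101, 50), Rational(1, 2))), 2) = Pow(Add(104, Mul(Rational(1, 10), Pow(202, Rational(1, 2)))), 2)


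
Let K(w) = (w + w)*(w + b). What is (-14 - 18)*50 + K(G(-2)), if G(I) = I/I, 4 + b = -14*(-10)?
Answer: -1326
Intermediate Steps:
b = 136 (b = -4 - 14*(-10) = -4 + 140 = 136)
G(I) = 1
K(w) = 2*w*(136 + w) (K(w) = (w + w)*(w + 136) = (2*w)*(136 + w) = 2*w*(136 + w))
(-14 - 18)*50 + K(G(-2)) = (-14 - 18)*50 + 2*1*(136 + 1) = -32*50 + 2*1*137 = -1600 + 274 = -1326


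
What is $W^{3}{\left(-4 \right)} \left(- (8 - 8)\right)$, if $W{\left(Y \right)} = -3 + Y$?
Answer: $0$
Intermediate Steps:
$W^{3}{\left(-4 \right)} \left(- (8 - 8)\right) = \left(-3 - 4\right)^{3} \left(- (8 - 8)\right) = \left(-7\right)^{3} \left(\left(-1\right) 0\right) = \left(-343\right) 0 = 0$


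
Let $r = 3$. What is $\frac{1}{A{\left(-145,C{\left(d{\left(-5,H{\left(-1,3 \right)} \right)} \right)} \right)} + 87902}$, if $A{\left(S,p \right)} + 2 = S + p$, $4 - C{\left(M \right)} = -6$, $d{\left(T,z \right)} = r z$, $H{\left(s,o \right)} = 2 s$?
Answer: $\frac{1}{87765} \approx 1.1394 \cdot 10^{-5}$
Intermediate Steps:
$d{\left(T,z \right)} = 3 z$
$C{\left(M \right)} = 10$ ($C{\left(M \right)} = 4 - -6 = 4 + 6 = 10$)
$A{\left(S,p \right)} = -2 + S + p$ ($A{\left(S,p \right)} = -2 + \left(S + p\right) = -2 + S + p$)
$\frac{1}{A{\left(-145,C{\left(d{\left(-5,H{\left(-1,3 \right)} \right)} \right)} \right)} + 87902} = \frac{1}{\left(-2 - 145 + 10\right) + 87902} = \frac{1}{-137 + 87902} = \frac{1}{87765}$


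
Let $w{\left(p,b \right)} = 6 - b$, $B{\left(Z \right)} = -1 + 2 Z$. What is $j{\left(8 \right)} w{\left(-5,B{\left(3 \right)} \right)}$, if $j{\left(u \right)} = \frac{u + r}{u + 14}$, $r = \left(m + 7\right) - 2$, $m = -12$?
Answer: $\frac{1}{22} \approx 0.045455$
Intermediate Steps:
$r = -7$ ($r = \left(-12 + 7\right) - 2 = -5 - 2 = -7$)
$j{\left(u \right)} = \frac{-7 + u}{14 + u}$ ($j{\left(u \right)} = \frac{u - 7}{u + 14} = \frac{-7 + u}{14 + u}$)
$j{\left(8 \right)} w{\left(-5,B{\left(3 \right)} \right)} = \frac{-7 + 8}{14 + 8} \left(6 - \left(-1 + 2 \cdot 3\right)\right) = \frac{1}{22} \cdot 1 \left(6 - \left(-1 + 6\right)\right) = \frac{1}{22} \cdot 1 \left(6 - 5\right) = \frac{6 - 5}{22} = \frac{1}{22} \cdot 1 = \frac{1}{22}$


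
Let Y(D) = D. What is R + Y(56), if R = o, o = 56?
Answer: 112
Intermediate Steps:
R = 56
R + Y(56) = 56 + 56 = 112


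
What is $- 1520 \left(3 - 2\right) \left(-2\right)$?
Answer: $3040$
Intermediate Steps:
$- 1520 \left(3 - 2\right) \left(-2\right) = - 1520 \cdot 1 \left(-2\right) = \left(-1520\right) \left(-2\right) = 3040$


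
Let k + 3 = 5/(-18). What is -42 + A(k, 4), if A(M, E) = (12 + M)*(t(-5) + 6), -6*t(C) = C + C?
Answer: 1343/54 ≈ 24.870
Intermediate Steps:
t(C) = -C/3 (t(C) = -(C + C)/6 = -C/3)
k = -59/18 (k = -3 + 5/(-18) = -3 + 5*(-1/18) = -3 - 5/18 = -59/18 ≈ -3.2778)
A(M, E) = 92 + 23*M/3 (A(M, E) = (12 + M)*(-⅓*(-5) + 6) = (12 + M)*(5/3 + 6) = (12 + M)*(23/3) = 92 + 23*M/3)
-42 + A(k, 4) = -42 + (92 + (23/3)*(-59/18)) = -42 + (92 - 1357/54) = -42 + 3611/54 = 1343/54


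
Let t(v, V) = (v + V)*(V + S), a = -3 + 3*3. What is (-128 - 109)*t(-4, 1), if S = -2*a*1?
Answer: -7821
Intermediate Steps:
a = 6 (a = -3 + 9 = 6)
S = -12 (S = -2*6*1 = -12*1 = -12)
t(v, V) = (-12 + V)*(V + v) (t(v, V) = (v + V)*(V - 12) = (V + v)*(-12 + V) = (-12 + V)*(V + v))
(-128 - 109)*t(-4, 1) = (-128 - 109)*(1**2 - 12*1 - 12*(-4) + 1*(-4)) = -237*(1 - 12 + 48 - 4) = -237*33 = -7821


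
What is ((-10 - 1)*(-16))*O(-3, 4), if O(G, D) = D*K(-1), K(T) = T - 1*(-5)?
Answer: 2816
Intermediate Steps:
K(T) = 5 + T (K(T) = T + 5 = 5 + T)
O(G, D) = 4*D (O(G, D) = D*(5 - 1) = D*4 = 4*D)
((-10 - 1)*(-16))*O(-3, 4) = ((-10 - 1)*(-16))*(4*4) = -11*(-16)*16 = 176*16 = 2816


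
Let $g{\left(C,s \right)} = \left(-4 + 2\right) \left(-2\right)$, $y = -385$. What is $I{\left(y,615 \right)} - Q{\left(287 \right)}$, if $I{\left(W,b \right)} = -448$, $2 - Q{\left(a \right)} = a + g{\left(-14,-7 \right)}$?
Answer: $-159$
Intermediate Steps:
$g{\left(C,s \right)} = 4$ ($g{\left(C,s \right)} = \left(-2\right) \left(-2\right) = 4$)
$Q{\left(a \right)} = -2 - a$ ($Q{\left(a \right)} = 2 - \left(a + 4\right) = 2 - \left(4 + a\right) = -2 - a$)
$I{\left(y,615 \right)} - Q{\left(287 \right)} = -448 - \left(-2 - 287\right) = -448 - -289 = -448 + 289 = -159$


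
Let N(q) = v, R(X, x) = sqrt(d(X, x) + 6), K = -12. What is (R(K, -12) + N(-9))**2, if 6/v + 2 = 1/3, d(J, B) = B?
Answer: 174/25 - 36*I*sqrt(6)/5 ≈ 6.96 - 17.636*I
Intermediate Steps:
v = -18/5 (v = 6/(-2 + 1/3) = 6/(-5/3) = 6*(-3/5) = -18/5 ≈ -3.6000)
R(X, x) = sqrt(6 + x) (R(X, x) = sqrt(x + 6) = sqrt(6 + x))
N(q) = -18/5
(R(K, -12) + N(-9))**2 = (sqrt(6 - 12) - 18/5)**2 = (sqrt(-6) - 18/5)**2 = (I*sqrt(6) - 18/5)**2 = (-18/5 + I*sqrt(6))**2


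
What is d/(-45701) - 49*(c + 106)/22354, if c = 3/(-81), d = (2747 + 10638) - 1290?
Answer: -13706811499/27583204158 ≈ -0.49693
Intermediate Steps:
d = 12095 (d = 13385 - 1290 = 12095)
c = -1/27 (c = 3*(-1/81) = -1/27 ≈ -0.037037)
d/(-45701) - 49*(c + 106)/22354 = 12095/(-45701) - 49*(-1/27 + 106)/22354 = 12095*(-1/45701) - 49*2861/27*(1/22354) = -12095/45701 - 140189/27*1/22354 = -12095/45701 - 140189/603558 = -13706811499/27583204158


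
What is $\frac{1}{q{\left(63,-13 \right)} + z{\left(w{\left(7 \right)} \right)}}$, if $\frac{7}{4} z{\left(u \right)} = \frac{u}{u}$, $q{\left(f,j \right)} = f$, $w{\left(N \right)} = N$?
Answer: $\frac{7}{445} \approx 0.01573$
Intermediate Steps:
$z{\left(u \right)} = \frac{4}{7}$ ($z{\left(u \right)} = \frac{4 \frac{u}{u}}{7} = \frac{4}{7} \cdot 1 = \frac{4}{7}$)
$\frac{1}{q{\left(63,-13 \right)} + z{\left(w{\left(7 \right)} \right)}} = \frac{1}{63 + \frac{4}{7}} = \frac{1}{\frac{445}{7}} = \frac{7}{445}$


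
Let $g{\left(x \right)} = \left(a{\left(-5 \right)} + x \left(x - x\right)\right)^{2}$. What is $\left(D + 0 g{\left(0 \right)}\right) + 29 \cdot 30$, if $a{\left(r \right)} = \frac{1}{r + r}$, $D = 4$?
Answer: $874$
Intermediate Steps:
$a{\left(r \right)} = \frac{1}{2 r}$
$g{\left(x \right)} = \frac{1}{100}$ ($g{\left(x \right)} = \left(\frac{1}{2 \left(-5\right)} + x \left(x - x\right)\right)^{2} = \left(\frac{1}{2} \left(- \frac{1}{5}\right) + x 0\right)^{2} = \left(- \frac{1}{10} + 0\right)^{2} = \left(- \frac{1}{10}\right)^{2} = \frac{1}{100}$)
$\left(D + 0 g{\left(0 \right)}\right) + 29 \cdot 30 = \left(4 + 0 \cdot \frac{1}{100}\right) + 29 \cdot 30 = \left(4 + 0\right) + 870 = 4 + 870 = 874$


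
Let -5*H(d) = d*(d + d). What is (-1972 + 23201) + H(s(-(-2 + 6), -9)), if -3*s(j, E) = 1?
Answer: 955303/45 ≈ 21229.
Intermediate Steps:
s(j, E) = -⅓ (s(j, E) = -⅓*1 = -⅓)
H(d) = -2*d²/5 (H(d) = -d*(d + d)/5 = -d*2*d/5 = -2*d²/5)
(-1972 + 23201) + H(s(-(-2 + 6), -9)) = (-1972 + 23201) - 2*(-⅓)²/5 = 21229 - ⅖*⅑ = 21229 - 2/45 = 955303/45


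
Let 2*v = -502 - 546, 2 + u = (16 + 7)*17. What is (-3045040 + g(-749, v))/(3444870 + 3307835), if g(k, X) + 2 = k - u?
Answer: -609236/1350541 ≈ -0.45111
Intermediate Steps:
u = 389 (u = -2 + (16 + 7)*17 = -2 + 23*17 = -2 + 391 = 389)
v = -524 (v = (-502 - 546)/2 = (½)*(-1048) = -524)
g(k, X) = -391 + k (g(k, X) = -2 + (k - 1*389) = -2 + (k - 389) = -2 + (-389 + k) = -391 + k)
(-3045040 + g(-749, v))/(3444870 + 3307835) = (-3045040 + (-391 - 749))/(3444870 + 3307835) = (-3045040 - 1140)/6752705 = -3046180*1/6752705 = -609236/1350541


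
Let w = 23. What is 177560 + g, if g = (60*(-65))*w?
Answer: 87860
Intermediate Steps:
g = -89700 (g = (60*(-65))*23 = -3900*23 = -89700)
177560 + g = 177560 - 89700 = 87860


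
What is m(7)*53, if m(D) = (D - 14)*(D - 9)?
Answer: 742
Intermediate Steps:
m(D) = (-14 + D)*(-9 + D)
m(7)*53 = (126 + 7**2 - 23*7)*53 = (126 + 49 - 161)*53 = 14*53 = 742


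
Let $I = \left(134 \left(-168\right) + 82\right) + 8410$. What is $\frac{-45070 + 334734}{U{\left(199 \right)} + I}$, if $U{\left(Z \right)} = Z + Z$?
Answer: $- \frac{144832}{6811} \approx -21.264$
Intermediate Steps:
$U{\left(Z \right)} = 2 Z$
$I = -14020$ ($I = \left(-22512 + 82\right) + 8410 = -22430 + 8410 = -14020$)
$\frac{-45070 + 334734}{U{\left(199 \right)} + I} = \frac{-45070 + 334734}{2 \cdot 199 - 14020} = \frac{289664}{398 - 14020} = \frac{289664}{-13622} = 289664 \left(- \frac{1}{13622}\right) = - \frac{144832}{6811}$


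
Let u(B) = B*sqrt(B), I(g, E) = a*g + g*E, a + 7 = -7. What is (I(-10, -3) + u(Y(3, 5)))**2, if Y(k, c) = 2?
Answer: 28908 + 680*sqrt(2) ≈ 29870.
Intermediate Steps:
a = -14 (a = -7 - 7 = -14)
I(g, E) = -14*g + E*g (I(g, E) = -14*g + g*E = -14*g + E*g)
u(B) = B**(3/2)
(I(-10, -3) + u(Y(3, 5)))**2 = (-10*(-14 - 3) + 2**(3/2))**2 = (-10*(-17) + 2*sqrt(2))**2 = (170 + 2*sqrt(2))**2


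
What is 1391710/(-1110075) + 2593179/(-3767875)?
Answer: -324896499787/167304953625 ≈ -1.9419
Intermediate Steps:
1391710/(-1110075) + 2593179/(-3767875) = 1391710*(-1/1110075) + 2593179*(-1/3767875) = -278342/222015 - 2593179/3767875 = -324896499787/167304953625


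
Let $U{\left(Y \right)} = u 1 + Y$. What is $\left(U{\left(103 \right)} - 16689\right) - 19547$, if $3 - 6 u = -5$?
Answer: $- \frac{108395}{3} \approx -36132.0$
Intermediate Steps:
$u = \frac{4}{3}$ ($u = \frac{1}{2} - - \frac{5}{6} = \frac{1}{2} + \frac{5}{6} = \frac{4}{3} \approx 1.3333$)
$U{\left(Y \right)} = \frac{4}{3} + Y$ ($U{\left(Y \right)} = \frac{4}{3} \cdot 1 + Y = \frac{4}{3} + Y$)
$\left(U{\left(103 \right)} - 16689\right) - 19547 = \left(\left(\frac{4}{3} + 103\right) - 16689\right) - 19547 = \left(\frac{313}{3} - 16689\right) - 19547 = - \frac{49754}{3} - 19547 = - \frac{108395}{3}$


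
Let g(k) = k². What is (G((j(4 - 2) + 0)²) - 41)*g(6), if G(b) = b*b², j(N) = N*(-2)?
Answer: 145980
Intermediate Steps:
j(N) = -2*N
G(b) = b³
(G((j(4 - 2) + 0)²) - 41)*g(6) = (((-2*(4 - 2) + 0)²)³ - 41)*6² = (((-2*2 + 0)²)³ - 41)*36 = (((-4 + 0)²)³ - 41)*36 = (((-4)²)³ - 41)*36 = (16³ - 41)*36 = (4096 - 41)*36 = 4055*36 = 145980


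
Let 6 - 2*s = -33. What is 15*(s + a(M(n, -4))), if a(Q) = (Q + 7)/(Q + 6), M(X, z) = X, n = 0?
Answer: 310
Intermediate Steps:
a(Q) = (7 + Q)/(6 + Q)
s = 39/2 (s = 3 - ½*(-33) = 3 + 33/2 = 39/2 ≈ 19.500)
15*(s + a(M(n, -4))) = 15*(39/2 + (7 + 0)/(6 + 0)) = 15*(39/2 + 7/6) = 15*(62/3) = 310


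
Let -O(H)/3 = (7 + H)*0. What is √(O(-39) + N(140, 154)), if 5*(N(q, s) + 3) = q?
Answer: 5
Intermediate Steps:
N(q, s) = -3 + q/5
O(H) = 0 (O(H) = -3*(7 + H)*0 = -3*0 = 0)
√(O(-39) + N(140, 154)) = √(0 + (-3 + (⅕)*140)) = √(0 + (-3 + 28)) = √(0 + 25) = √25 = 5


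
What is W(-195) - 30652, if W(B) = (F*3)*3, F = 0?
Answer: -30652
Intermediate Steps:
W(B) = 0 (W(B) = (0*3)*3 = 0*3 = 0)
W(-195) - 30652 = 0 - 30652 = -30652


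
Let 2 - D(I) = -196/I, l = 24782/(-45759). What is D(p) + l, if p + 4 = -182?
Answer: 574022/1418529 ≈ 0.40466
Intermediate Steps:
p = -186 (p = -4 - 182 = -186)
l = -24782/45759 (l = 24782*(-1/45759) = -24782/45759 ≈ -0.54158)
D(I) = 2 + 196/I (D(I) = 2 - (-196)/I = 2 + 196/I)
D(p) + l = (2 + 196/(-186)) - 24782/45759 = (2 + 196*(-1/186)) - 24782/45759 = (2 - 98/93) - 24782/45759 = 88/93 - 24782/45759 = 574022/1418529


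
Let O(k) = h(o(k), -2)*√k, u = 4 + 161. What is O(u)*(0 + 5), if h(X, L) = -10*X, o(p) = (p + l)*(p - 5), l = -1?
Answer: -1312000*√165 ≈ -1.6853e+7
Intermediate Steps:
o(p) = (-1 + p)*(-5 + p) (o(p) = (p - 1)*(p - 5) = (-1 + p)*(-5 + p))
u = 165
O(k) = √k*(-50 - 10*k² + 60*k) (O(k) = (-10*(5 + k² - 6*k))*√k = (-50 - 10*k² + 60*k)*√k = √k*(-50 - 10*k² + 60*k))
O(u)*(0 + 5) = (10*√165*(-5 - 1*165² + 6*165))*(0 + 5) = (10*√165*(-5 - 1*27225 + 990))*5 = (10*√165*(-5 - 27225 + 990))*5 = (10*√165*(-26240))*5 = -262400*√165*5 = -1312000*√165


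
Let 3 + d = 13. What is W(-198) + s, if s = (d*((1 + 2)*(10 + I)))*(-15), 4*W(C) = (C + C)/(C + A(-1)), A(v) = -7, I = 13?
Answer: -2121651/205 ≈ -10350.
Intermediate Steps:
d = 10 (d = -3 + 13 = 10)
W(C) = C/(2*(-7 + C)) (W(C) = ((C + C)/(C - 7))/4 = ((2*C)/(-7 + C))/4 = (2*C/(-7 + C))/4 = C/(2*(-7 + C)))
s = -10350 (s = (10*((1 + 2)*(10 + 13)))*(-15) = (10*(3*23))*(-15) = (10*69)*(-15) = 690*(-15) = -10350)
W(-198) + s = (½)*(-198)/(-7 - 198) - 10350 = (½)*(-198)/(-205) - 10350 = (½)*(-198)*(-1/205) - 10350 = 99/205 - 10350 = -2121651/205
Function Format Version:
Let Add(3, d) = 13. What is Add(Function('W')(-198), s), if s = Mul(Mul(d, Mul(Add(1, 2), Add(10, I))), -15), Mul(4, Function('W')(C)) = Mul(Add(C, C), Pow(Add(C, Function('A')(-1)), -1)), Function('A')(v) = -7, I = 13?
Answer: Rational(-2121651, 205) ≈ -10350.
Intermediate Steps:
d = 10 (d = Add(-3, 13) = 10)
Function('W')(C) = Mul(Rational(1, 2), C, Pow(Add(-7, C), -1)) (Function('W')(C) = Mul(Rational(1, 4), Mul(Add(C, C), Pow(Add(C, -7), -1))) = Mul(Rational(1, 4), Mul(Mul(2, C), Pow(Add(-7, C), -1))) = Mul(Rational(1, 4), Mul(2, C, Pow(Add(-7, C), -1))) = Mul(Rational(1, 2), C, Pow(Add(-7, C), -1)))
s = -10350 (s = Mul(Mul(10, Mul(Add(1, 2), Add(10, 13))), -15) = Mul(Mul(10, Mul(3, 23)), -15) = Mul(Mul(10, 69), -15) = Mul(690, -15) = -10350)
Add(Function('W')(-198), s) = Add(Mul(Rational(1, 2), -198, Pow(Add(-7, -198), -1)), -10350) = Add(Mul(Rational(1, 2), -198, Pow(-205, -1)), -10350) = Add(Mul(Rational(1, 2), -198, Rational(-1, 205)), -10350) = Add(Rational(99, 205), -10350) = Rational(-2121651, 205)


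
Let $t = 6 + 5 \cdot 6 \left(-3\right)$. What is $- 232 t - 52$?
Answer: $19436$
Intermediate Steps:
$t = -84$ ($t = 6 + 30 \left(-3\right) = 6 - 90 = -84$)
$- 232 t - 52 = \left(-232\right) \left(-84\right) - 52 = 19488 - 52 = 19436$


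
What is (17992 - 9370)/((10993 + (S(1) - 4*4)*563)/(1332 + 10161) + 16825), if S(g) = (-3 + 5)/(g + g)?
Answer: 99092646/193372273 ≈ 0.51244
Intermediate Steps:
S(g) = 1/g (S(g) = 2/((2*g)) = 2*(1/(2*g)) = 1/g)
(17992 - 9370)/((10993 + (S(1) - 4*4)*563)/(1332 + 10161) + 16825) = (17992 - 9370)/((10993 + (1/1 - 4*4)*563)/(1332 + 10161) + 16825) = 8622/((10993 + (1 - 16)*563)/11493 + 16825) = 8622/((10993 - 15*563)*(1/11493) + 16825) = 8622/((10993 - 8445)*(1/11493) + 16825) = 8622/(2548*(1/11493) + 16825) = 8622/(2548/11493 + 16825) = 8622/(193372273/11493) = 8622*(11493/193372273) = 99092646/193372273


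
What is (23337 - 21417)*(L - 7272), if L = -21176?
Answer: -54620160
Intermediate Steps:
(23337 - 21417)*(L - 7272) = (23337 - 21417)*(-21176 - 7272) = 1920*(-28448) = -54620160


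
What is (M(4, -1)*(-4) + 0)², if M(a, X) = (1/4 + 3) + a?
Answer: 841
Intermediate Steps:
M(a, X) = 13/4 + a (M(a, X) = (¼ + 3) + a = 13/4 + a)
(M(4, -1)*(-4) + 0)² = ((13/4 + 4)*(-4) + 0)² = ((29/4)*(-4) + 0)² = (-29 + 0)² = (-29)² = 841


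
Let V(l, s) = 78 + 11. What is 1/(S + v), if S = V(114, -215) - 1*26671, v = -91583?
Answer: -1/118165 ≈ -8.4627e-6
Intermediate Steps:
V(l, s) = 89
S = -26582 (S = 89 - 1*26671 = 89 - 26671 = -26582)
1/(S + v) = 1/(-26582 - 91583) = 1/(-118165) = -1/118165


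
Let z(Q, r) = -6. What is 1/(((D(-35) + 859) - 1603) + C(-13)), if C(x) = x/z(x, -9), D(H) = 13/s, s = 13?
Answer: -6/4445 ≈ -0.0013498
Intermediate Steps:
D(H) = 1 (D(H) = 13/13 = 13*(1/13) = 1)
C(x) = -x/6 (C(x) = x/(-6) = x*(-1/6) = -x/6)
1/(((D(-35) + 859) - 1603) + C(-13)) = 1/(((1 + 859) - 1603) - 1/6*(-13)) = 1/((860 - 1603) + 13/6) = 1/(-743 + 13/6) = 1/(-4445/6) = -6/4445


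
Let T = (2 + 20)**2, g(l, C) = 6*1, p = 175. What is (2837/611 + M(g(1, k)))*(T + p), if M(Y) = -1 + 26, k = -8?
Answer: 11935808/611 ≈ 19535.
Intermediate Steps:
g(l, C) = 6
T = 484 (T = 22**2 = 484)
M(Y) = 25
(2837/611 + M(g(1, k)))*(T + p) = (2837/611 + 25)*(484 + 175) = (2837*(1/611) + 25)*659 = (2837/611 + 25)*659 = (18112/611)*659 = 11935808/611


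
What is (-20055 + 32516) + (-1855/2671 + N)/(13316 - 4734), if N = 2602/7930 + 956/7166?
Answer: 289852638078311252/23260784745185 ≈ 12461.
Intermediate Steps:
N = 6556753/14206595 (N = 2602*(1/7930) + 956*(1/7166) = 1301/3965 + 478/3583 = 6556753/14206595 ≈ 0.46153)
(-20055 + 32516) + (-1855/2671 + N)/(13316 - 4734) = (-20055 + 32516) + (-1855/2671 + 6556753/14206595)/(13316 - 4734) = 12461 + (-1855*1/2671 + 6556753/14206595)/8582 = 12461 + (-1855/2671 + 6556753/14206595)*(1/8582) = 12461 - 8840146462/37945815245*1/8582 = 12461 - 631439033/23260784745185 = 289852638078311252/23260784745185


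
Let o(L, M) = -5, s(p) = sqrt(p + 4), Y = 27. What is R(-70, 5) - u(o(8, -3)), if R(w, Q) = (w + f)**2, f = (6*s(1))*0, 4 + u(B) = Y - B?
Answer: 4872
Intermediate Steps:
s(p) = sqrt(4 + p)
u(B) = 23 - B (u(B) = -4 + (27 - B) = 23 - B)
f = 0 (f = (6*sqrt(4 + 1))*0 = (6*sqrt(5))*0 = 0)
R(w, Q) = w**2 (R(w, Q) = (w + 0)**2 = w**2)
R(-70, 5) - u(o(8, -3)) = (-70)**2 - (23 - 1*(-5)) = 4900 - (23 + 5) = 4900 - 1*28 = 4900 - 28 = 4872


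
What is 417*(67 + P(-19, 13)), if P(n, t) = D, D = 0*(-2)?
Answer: 27939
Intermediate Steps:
D = 0
P(n, t) = 0
417*(67 + P(-19, 13)) = 417*(67 + 0) = 417*67 = 27939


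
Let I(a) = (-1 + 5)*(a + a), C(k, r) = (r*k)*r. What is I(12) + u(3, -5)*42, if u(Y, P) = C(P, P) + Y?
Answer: -5028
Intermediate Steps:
C(k, r) = k*r² (C(k, r) = (k*r)*r = k*r²)
u(Y, P) = Y + P³ (u(Y, P) = P*P² + Y = P³ + Y = Y + P³)
I(a) = 8*a (I(a) = 4*(2*a) = 8*a)
I(12) + u(3, -5)*42 = 8*12 + (3 + (-5)³)*42 = 96 + (3 - 125)*42 = 96 - 122*42 = 96 - 5124 = -5028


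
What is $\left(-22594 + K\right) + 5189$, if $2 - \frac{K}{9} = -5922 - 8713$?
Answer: $114328$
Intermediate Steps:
$K = 131733$ ($K = 18 - 9 \left(-5922 - 8713\right) = 18 - -131715 = 18 + 131715 = 131733$)
$\left(-22594 + K\right) + 5189 = \left(-22594 + 131733\right) + 5189 = 109139 + 5189 = 114328$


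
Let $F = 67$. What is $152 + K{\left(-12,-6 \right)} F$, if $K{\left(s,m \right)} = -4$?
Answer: $-116$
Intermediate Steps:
$152 + K{\left(-12,-6 \right)} F = 152 - 268 = -116$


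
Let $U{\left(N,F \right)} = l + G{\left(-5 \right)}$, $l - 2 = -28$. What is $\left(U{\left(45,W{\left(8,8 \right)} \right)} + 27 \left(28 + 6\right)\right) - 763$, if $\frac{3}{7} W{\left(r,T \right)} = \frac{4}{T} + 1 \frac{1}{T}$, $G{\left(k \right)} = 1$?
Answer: $130$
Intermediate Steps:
$l = -26$ ($l = 2 - 28 = -26$)
$W{\left(r,T \right)} = \frac{35}{3 T}$ ($W{\left(r,T \right)} = \frac{7 \left(\frac{4}{T} + 1 \frac{1}{T}\right)}{3} = \frac{7 \left(\frac{4}{T} + \frac{1}{T}\right)}{3} = \frac{7 \frac{5}{T}}{3} = \frac{35}{3 T}$)
$U{\left(N,F \right)} = -25$ ($U{\left(N,F \right)} = -26 + 1 = -25$)
$\left(U{\left(45,W{\left(8,8 \right)} \right)} + 27 \left(28 + 6\right)\right) - 763 = \left(-25 + 27 \left(28 + 6\right)\right) - 763 = \left(-25 + 27 \cdot 34\right) - 763 = \left(-25 + 918\right) - 763 = 893 - 763 = 130$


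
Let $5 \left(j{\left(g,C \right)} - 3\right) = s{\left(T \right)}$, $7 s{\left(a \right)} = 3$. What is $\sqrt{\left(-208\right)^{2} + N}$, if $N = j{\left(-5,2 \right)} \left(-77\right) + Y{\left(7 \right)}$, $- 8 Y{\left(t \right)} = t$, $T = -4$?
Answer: $\frac{\sqrt{17210210}}{20} \approx 207.43$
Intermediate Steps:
$s{\left(a \right)} = \frac{3}{7}$ ($s{\left(a \right)} = \frac{1}{7} \cdot 3 = \frac{3}{7}$)
$j{\left(g,C \right)} = \frac{108}{35}$ ($j{\left(g,C \right)} = 3 + \frac{1}{5} \cdot \frac{3}{7} = 3 + \frac{3}{35} = \frac{108}{35}$)
$Y{\left(t \right)} = - \frac{t}{8}$
$N = - \frac{9539}{40}$ ($N = \frac{108}{35} \left(-77\right) - \frac{7}{8} = - \frac{1188}{5} - \frac{7}{8} = - \frac{9539}{40} \approx -238.48$)
$\sqrt{\left(-208\right)^{2} + N} = \sqrt{\left(-208\right)^{2} - \frac{9539}{40}} = \sqrt{43264 - \frac{9539}{40}} = \sqrt{\frac{1721021}{40}} = \frac{\sqrt{17210210}}{20}$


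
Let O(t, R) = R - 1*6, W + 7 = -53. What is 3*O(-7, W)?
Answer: -198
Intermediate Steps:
W = -60 (W = -7 - 53 = -60)
O(t, R) = -6 + R (O(t, R) = R - 6 = -6 + R)
3*O(-7, W) = 3*(-6 - 60) = 3*(-66) = -198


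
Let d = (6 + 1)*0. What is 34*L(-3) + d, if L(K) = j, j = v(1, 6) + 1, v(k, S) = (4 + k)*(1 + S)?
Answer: 1224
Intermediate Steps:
v(k, S) = (1 + S)*(4 + k)
j = 36 (j = (4 + 1 + 4*6 + 6*1) + 1 = (4 + 1 + 24 + 6) + 1 = 35 + 1 = 36)
L(K) = 36
d = 0 (d = 7*0 = 0)
34*L(-3) + d = 34*36 + 0 = 1224 + 0 = 1224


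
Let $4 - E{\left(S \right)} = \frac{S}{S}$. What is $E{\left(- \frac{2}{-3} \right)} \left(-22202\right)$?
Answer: $-66606$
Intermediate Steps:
$E{\left(S \right)} = 3$ ($E{\left(S \right)} = 4 - \frac{S}{S} = 4 - 1 = 3$)
$E{\left(- \frac{2}{-3} \right)} \left(-22202\right) = 3 \left(-22202\right) = -66606$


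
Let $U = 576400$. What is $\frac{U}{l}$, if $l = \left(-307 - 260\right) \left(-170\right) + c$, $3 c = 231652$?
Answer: $\frac{864600}{260411} \approx 3.3201$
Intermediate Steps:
$c = \frac{231652}{3}$ ($c = \frac{1}{3} \cdot 231652 = \frac{231652}{3} \approx 77217.0$)
$l = \frac{520822}{3}$ ($l = \left(-307 - 260\right) \left(-170\right) + \frac{231652}{3} = \left(-567\right) \left(-170\right) + \frac{231652}{3} = 96390 + \frac{231652}{3} = \frac{520822}{3} \approx 1.7361 \cdot 10^{5}$)
$\frac{U}{l} = \frac{576400}{\frac{520822}{3}} = 576400 \cdot \frac{3}{520822} = \frac{864600}{260411}$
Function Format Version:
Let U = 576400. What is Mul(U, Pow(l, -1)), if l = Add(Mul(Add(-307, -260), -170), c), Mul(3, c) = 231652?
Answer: Rational(864600, 260411) ≈ 3.3201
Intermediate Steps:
c = Rational(231652, 3) (c = Mul(Rational(1, 3), 231652) = Rational(231652, 3) ≈ 77217.)
l = Rational(520822, 3) (l = Add(Mul(Add(-307, -260), -170), Rational(231652, 3)) = Add(Mul(-567, -170), Rational(231652, 3)) = Add(96390, Rational(231652, 3)) = Rational(520822, 3) ≈ 1.7361e+5)
Mul(U, Pow(l, -1)) = Mul(576400, Pow(Rational(520822, 3), -1)) = Mul(576400, Rational(3, 520822)) = Rational(864600, 260411)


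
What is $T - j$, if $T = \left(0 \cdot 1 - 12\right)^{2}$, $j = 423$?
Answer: $-279$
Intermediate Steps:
$T = 144$ ($T = \left(0 - 12\right)^{2} = \left(-12\right)^{2} = 144$)
$T - j = 144 - 423 = -279$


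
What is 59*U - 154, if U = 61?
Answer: 3445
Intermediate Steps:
59*U - 154 = 59*61 - 154 = 3599 - 154 = 3445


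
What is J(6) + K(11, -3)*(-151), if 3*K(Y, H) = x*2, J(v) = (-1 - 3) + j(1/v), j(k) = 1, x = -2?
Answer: 595/3 ≈ 198.33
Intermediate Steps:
J(v) = -3 (J(v) = (-1 - 3) + 1 = -4 + 1 = -3)
K(Y, H) = -4/3 (K(Y, H) = (-2*2)/3 = (⅓)*(-4) = -4/3)
J(6) + K(11, -3)*(-151) = -3 - 4/3*(-151) = -3 + 604/3 = 595/3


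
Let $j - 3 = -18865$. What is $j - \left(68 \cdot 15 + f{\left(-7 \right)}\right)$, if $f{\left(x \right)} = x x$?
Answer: $-19931$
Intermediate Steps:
$j = -18862$ ($j = 3 - 18865 = -18862$)
$f{\left(x \right)} = x^{2}$
$j - \left(68 \cdot 15 + f{\left(-7 \right)}\right) = -18862 - \left(68 \cdot 15 + \left(-7\right)^{2}\right) = -18862 - \left(1020 + 49\right) = -18862 - 1069 = -19931$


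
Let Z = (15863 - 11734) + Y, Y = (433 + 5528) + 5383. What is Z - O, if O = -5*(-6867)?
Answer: -18862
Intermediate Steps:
Y = 11344 (Y = 5961 + 5383 = 11344)
O = 34335
Z = 15473 (Z = (15863 - 11734) + 11344 = 4129 + 11344 = 15473)
Z - O = 15473 - 1*34335 = 15473 - 34335 = -18862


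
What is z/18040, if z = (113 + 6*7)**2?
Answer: 4805/3608 ≈ 1.3318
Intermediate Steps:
z = 24025 (z = (113 + 42)**2 = 155**2 = 24025)
z/18040 = 24025/18040 = 24025*(1/18040) = 4805/3608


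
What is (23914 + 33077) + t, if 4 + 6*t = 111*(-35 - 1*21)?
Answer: 167863/3 ≈ 55954.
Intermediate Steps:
t = -3110/3 (t = -⅔ + (111*(-35 - 1*21))/6 = -⅔ + (111*(-35 - 21))/6 = -⅔ + (111*(-56))/6 = -⅔ + (⅙)*(-6216) = -⅔ - 1036 = -3110/3 ≈ -1036.7)
(23914 + 33077) + t = (23914 + 33077) - 3110/3 = 56991 - 3110/3 = 167863/3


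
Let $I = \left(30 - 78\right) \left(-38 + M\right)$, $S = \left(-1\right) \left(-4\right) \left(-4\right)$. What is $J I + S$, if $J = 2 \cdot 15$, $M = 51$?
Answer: $-18736$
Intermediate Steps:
$J = 30$
$S = -16$ ($S = 4 \left(-4\right) = -16$)
$I = -624$ ($I = \left(30 - 78\right) \left(-38 + 51\right) = \left(-48\right) 13 = -624$)
$J I + S = 30 \left(-624\right) - 16 = -18720 - 16 = -18736$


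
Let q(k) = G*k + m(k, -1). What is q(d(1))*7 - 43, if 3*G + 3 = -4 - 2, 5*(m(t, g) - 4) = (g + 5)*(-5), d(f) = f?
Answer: -64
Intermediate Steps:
m(t, g) = -1 - g (m(t, g) = 4 + ((g + 5)*(-5))/5 = 4 + ((5 + g)*(-5))/5 = 4 + (-25 - 5*g)/5 = 4 + (-5 - g) = -1 - g)
G = -3 (G = -1 + (-4 - 2)/3 = -1 + (⅓)*(-6) = -1 - 2 = -3)
q(k) = -3*k (q(k) = -3*k + (-1 - 1*(-1)) = -3*k + (-1 + 1) = -3*k + 0 = -3*k)
q(d(1))*7 - 43 = -3*1*7 - 43 = -3*7 - 43 = -21 - 43 = -64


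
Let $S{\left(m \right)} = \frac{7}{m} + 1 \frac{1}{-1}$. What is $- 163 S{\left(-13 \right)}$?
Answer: $\frac{3260}{13} \approx 250.77$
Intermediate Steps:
$S{\left(m \right)} = -1 + \frac{7}{m}$ ($S{\left(m \right)} = \frac{7}{m} + 1 \left(-1\right) = \frac{7}{m} - 1 = -1 + \frac{7}{m}$)
$- 163 S{\left(-13 \right)} = - 163 \frac{7 - -13}{-13} = - 163 \left(- \frac{7 + 13}{13}\right) = - 163 \left(\left(- \frac{1}{13}\right) 20\right) = \left(-163\right) \left(- \frac{20}{13}\right) = \frac{3260}{13}$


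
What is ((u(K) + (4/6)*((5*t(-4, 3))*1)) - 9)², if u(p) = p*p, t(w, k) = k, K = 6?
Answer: 1369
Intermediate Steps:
u(p) = p²
((u(K) + (4/6)*((5*t(-4, 3))*1)) - 9)² = ((6² + (4/6)*((5*3)*1)) - 9)² = ((36 + (4*(⅙))*(15*1)) - 9)² = ((36 + (⅔)*15) - 9)² = ((36 + 10) - 9)² = (46 - 9)² = 37² = 1369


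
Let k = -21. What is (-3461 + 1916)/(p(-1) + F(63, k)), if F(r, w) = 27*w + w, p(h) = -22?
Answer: 309/122 ≈ 2.5328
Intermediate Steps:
F(r, w) = 28*w
(-3461 + 1916)/(p(-1) + F(63, k)) = (-3461 + 1916)/(-22 + 28*(-21)) = -1545/(-22 - 588) = -1545/(-610) = -1545*(-1/610) = 309/122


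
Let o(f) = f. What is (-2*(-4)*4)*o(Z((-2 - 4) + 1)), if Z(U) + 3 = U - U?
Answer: -96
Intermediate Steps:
Z(U) = -3 (Z(U) = -3 + (U - U) = -3 + 0 = -3)
(-2*(-4)*4)*o(Z((-2 - 4) + 1)) = (-2*(-4)*4)*(-3) = (8*4)*(-3) = 32*(-3) = -96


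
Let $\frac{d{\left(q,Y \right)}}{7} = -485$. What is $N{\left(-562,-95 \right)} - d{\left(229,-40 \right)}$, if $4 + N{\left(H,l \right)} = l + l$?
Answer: $3201$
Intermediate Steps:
$d{\left(q,Y \right)} = -3395$ ($d{\left(q,Y \right)} = 7 \left(-485\right) = -3395$)
$N{\left(H,l \right)} = -4 + 2 l$ ($N{\left(H,l \right)} = -4 + \left(l + l\right) = -4 + 2 l$)
$N{\left(-562,-95 \right)} - d{\left(229,-40 \right)} = \left(-4 + 2 \left(-95\right)\right) - -3395 = \left(-4 - 190\right) + 3395 = -194 + 3395 = 3201$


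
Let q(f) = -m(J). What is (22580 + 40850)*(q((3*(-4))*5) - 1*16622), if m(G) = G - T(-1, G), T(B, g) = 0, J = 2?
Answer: -1054460320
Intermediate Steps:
m(G) = G (m(G) = G - 1*0 = G + 0 = G)
q(f) = -2 (q(f) = -1*2 = -2)
(22580 + 40850)*(q((3*(-4))*5) - 1*16622) = (22580 + 40850)*(-2 - 1*16622) = 63430*(-2 - 16622) = 63430*(-16624) = -1054460320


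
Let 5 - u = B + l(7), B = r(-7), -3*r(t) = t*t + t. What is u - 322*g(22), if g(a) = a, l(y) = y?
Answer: -7072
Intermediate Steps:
r(t) = -t/3 - t**2/3 (r(t) = -(t*t + t)/3 = -(t**2 + t)/3 = -(t + t**2)/3 = -t/3 - t**2/3)
B = -14 (B = -1/3*(-7)*(1 - 7) = -1/3*(-7)*(-6) = -14)
u = 12 (u = 5 - (-14 + 7) = 5 - 1*(-7) = 5 + 7 = 12)
u - 322*g(22) = 12 - 322*22 = 12 - 7084 = -7072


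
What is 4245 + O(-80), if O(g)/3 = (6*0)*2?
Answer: 4245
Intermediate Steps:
O(g) = 0 (O(g) = 3*((6*0)*2) = 3*(0*2) = 3*0 = 0)
4245 + O(-80) = 4245 + 0 = 4245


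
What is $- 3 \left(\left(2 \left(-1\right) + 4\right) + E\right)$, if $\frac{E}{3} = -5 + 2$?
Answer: $21$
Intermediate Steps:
$E = -9$ ($E = 3 \left(-5 + 2\right) = 3 \left(-3\right) = -9$)
$- 3 \left(\left(2 \left(-1\right) + 4\right) + E\right) = - 3 \left(\left(2 \left(-1\right) + 4\right) - 9\right) = - 3 \left(\left(-2 + 4\right) - 9\right) = - 3 \left(2 - 9\right) = \left(-3\right) \left(-7\right) = 21$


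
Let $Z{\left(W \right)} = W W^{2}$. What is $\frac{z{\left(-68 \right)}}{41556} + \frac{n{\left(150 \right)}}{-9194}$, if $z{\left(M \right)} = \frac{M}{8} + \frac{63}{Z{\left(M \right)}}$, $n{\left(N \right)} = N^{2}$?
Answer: $- \frac{147010818722795}{60066866874624} \approx -2.4475$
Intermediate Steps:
$Z{\left(W \right)} = W^{3}$
$z{\left(M \right)} = \frac{63}{M^{3}} + \frac{M}{8}$ ($z{\left(M \right)} = \frac{M}{8} + \frac{63}{M^{3}} = \frac{63}{M^{3}} + \frac{M}{8}$)
$\frac{z{\left(-68 \right)}}{41556} + \frac{n{\left(150 \right)}}{-9194} = \frac{\frac{63}{-314432} + \frac{1}{8} \left(-68\right)}{41556} + \frac{150^{2}}{-9194} = \left(63 \left(- \frac{1}{314432}\right) - \frac{17}{2}\right) \frac{1}{41556} + 22500 \left(- \frac{1}{9194}\right) = \left(- \frac{63}{314432} - \frac{17}{2}\right) \frac{1}{41556} - \frac{11250}{4597} = \left(- \frac{2672735}{314432}\right) \frac{1}{41556} - \frac{11250}{4597} = - \frac{2672735}{13066536192} - \frac{11250}{4597} = - \frac{147010818722795}{60066866874624}$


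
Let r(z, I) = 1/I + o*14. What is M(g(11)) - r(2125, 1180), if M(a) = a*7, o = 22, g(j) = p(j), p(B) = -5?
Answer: -404741/1180 ≈ -343.00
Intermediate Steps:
g(j) = -5
M(a) = 7*a
r(z, I) = 308 + 1/I (r(z, I) = 1/I + 22*14 = 1/I + 308 = 308 + 1/I)
M(g(11)) - r(2125, 1180) = 7*(-5) - (308 + 1/1180) = -35 - (308 + 1/1180) = -35 - 1*363441/1180 = -35 - 363441/1180 = -404741/1180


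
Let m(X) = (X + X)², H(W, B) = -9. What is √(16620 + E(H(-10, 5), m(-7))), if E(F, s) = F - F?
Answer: 2*√4155 ≈ 128.92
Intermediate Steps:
m(X) = 4*X² (m(X) = (2*X)² = 4*X²)
E(F, s) = 0
√(16620 + E(H(-10, 5), m(-7))) = √(16620 + 0) = √16620 = 2*√4155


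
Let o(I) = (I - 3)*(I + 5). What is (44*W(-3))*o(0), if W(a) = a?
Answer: 1980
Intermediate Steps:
o(I) = (-3 + I)*(5 + I)
(44*W(-3))*o(0) = (44*(-3))*(-15 + 0² + 2*0) = -132*(-15 + 0 + 0) = -132*(-15) = 1980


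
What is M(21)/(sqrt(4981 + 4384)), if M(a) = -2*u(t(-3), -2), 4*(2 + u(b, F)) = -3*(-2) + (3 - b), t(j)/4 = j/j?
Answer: 3*sqrt(9365)/18730 ≈ 0.015500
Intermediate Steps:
t(j) = 4 (t(j) = 4*(j/j) = 4*1 = 4)
u(b, F) = 1/4 - b/4 (u(b, F) = -2 + (-3*(-2) + (3 - b))/4 = -2 + (6 + (3 - b))/4 = -2 + (9 - b)/4 = -2 + (9/4 - b/4) = 1/4 - b/4)
M(a) = 3/2 (M(a) = -2*(1/4 - 1/4*4) = -2*(1/4 - 1) = -2*(-3/4) = 3/2)
M(21)/(sqrt(4981 + 4384)) = 3/(2*(sqrt(4981 + 4384))) = 3/(2*(sqrt(9365))) = 3*(sqrt(9365)/9365)/2 = 3*sqrt(9365)/18730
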